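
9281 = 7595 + 1686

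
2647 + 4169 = 6816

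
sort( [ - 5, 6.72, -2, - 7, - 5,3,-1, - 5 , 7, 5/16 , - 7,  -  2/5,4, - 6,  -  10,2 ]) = [ - 10, - 7, - 7, - 6, - 5 , - 5, - 5,- 2  , - 1, - 2/5,5/16,2,3,4, 6.72, 7] 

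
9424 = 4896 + 4528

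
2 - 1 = 1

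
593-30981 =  - 30388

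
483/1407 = 23/67 = 0.34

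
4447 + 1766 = 6213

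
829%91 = 10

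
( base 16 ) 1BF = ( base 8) 677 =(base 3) 121120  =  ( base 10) 447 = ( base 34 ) D5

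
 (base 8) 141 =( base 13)76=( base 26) 3j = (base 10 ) 97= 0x61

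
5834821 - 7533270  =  -1698449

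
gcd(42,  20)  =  2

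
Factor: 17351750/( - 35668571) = -2^1*5^3 * 13^1*19^1 * 281^1*35668571^(  -  1)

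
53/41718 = 53/41718= 0.00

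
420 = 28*15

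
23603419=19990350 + 3613069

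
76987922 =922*83501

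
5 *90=450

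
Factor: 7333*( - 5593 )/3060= - 2412557/180  =  - 2^ ( - 2)*3^( - 2)*5^(-1 )*7^1 * 47^1*7333^1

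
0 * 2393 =0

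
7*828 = 5796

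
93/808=93/808 = 0.12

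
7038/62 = 113 + 16/31 = 113.52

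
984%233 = 52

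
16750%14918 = 1832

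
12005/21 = 1715/3= 571.67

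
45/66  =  15/22 = 0.68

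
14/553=2/79= 0.03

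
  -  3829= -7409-- 3580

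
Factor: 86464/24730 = 43232/12365 = 2^5*5^( - 1)*7^1*193^1*2473^ ( - 1)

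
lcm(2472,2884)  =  17304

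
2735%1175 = 385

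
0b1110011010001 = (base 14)298d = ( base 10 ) 7377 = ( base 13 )3486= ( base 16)1cd1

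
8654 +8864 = 17518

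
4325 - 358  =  3967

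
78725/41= 1920 +5/41 = 1920.12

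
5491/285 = 19 + 4/15  =  19.27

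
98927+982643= 1081570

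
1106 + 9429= 10535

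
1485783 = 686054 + 799729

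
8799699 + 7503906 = 16303605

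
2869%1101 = 667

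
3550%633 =385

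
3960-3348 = 612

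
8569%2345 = 1534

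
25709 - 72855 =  - 47146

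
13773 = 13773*1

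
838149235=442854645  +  395294590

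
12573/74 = 12573/74 = 169.91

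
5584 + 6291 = 11875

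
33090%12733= 7624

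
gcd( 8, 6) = 2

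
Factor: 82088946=2^1*3^2 * 4560497^1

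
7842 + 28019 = 35861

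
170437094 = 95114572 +75322522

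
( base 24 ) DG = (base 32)a8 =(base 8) 510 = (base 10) 328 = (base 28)BK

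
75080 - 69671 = 5409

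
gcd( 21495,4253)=1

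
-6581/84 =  - 79 + 55/84 = - 78.35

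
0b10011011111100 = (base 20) 14j0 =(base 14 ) 38cc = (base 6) 114112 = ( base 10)9980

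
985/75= 13 + 2/15 = 13.13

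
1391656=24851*56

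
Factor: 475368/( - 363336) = - 29^1*683^1*15139^( - 1) = - 19807/15139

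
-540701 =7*( - 77243)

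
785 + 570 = 1355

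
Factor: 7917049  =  7^1 *1031^1*1097^1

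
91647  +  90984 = 182631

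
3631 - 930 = 2701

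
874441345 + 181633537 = 1056074882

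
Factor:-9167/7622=-89/74 = -2^( - 1)*37^( - 1) * 89^1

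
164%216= 164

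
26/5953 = 26/5953  =  0.00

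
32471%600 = 71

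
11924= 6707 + 5217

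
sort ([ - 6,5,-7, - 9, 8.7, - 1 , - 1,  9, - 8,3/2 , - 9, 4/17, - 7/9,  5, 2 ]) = [-9,- 9, - 8,-7, - 6, - 1, - 1, - 7/9, 4/17,  3/2,2,5,5,8.7,9]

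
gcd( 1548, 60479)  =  1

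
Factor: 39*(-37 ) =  - 3^1*13^1 * 37^1 =-1443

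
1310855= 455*2881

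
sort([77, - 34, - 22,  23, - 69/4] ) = [ - 34, - 22,  -  69/4, 23, 77 ]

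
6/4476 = 1/746 = 0.00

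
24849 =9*2761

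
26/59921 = 26/59921= 0.00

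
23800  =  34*700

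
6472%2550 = 1372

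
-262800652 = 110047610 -372848262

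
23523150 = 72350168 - 48827018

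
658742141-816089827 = - 157347686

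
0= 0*53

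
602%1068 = 602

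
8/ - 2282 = -4/1141 = - 0.00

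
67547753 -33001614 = 34546139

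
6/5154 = 1/859 = 0.00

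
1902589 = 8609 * 221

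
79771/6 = 13295 + 1/6 =13295.17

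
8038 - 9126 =-1088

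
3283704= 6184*531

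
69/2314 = 69/2314 =0.03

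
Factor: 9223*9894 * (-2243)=  -  2^1*3^1*17^1*23^1*97^1*401^1 * 2243^1 = - 204679047966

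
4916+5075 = 9991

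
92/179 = 92/179 = 0.51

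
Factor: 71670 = 2^1*3^1*5^1*2389^1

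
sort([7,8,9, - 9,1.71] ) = [-9,  1.71,7,8,9]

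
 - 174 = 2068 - 2242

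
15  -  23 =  - 8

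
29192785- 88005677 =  - 58812892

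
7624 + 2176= 9800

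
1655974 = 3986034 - 2330060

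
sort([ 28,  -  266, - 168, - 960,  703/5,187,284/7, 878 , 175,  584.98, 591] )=[ - 960,  -  266,-168 , 28, 284/7, 703/5,175, 187,584.98, 591, 878 ]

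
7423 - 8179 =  - 756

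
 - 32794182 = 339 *( - 96738) 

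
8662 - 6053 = 2609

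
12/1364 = 3/341 = 0.01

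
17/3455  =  17/3455 = 0.00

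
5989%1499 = 1492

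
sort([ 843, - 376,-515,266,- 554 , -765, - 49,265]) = [  -  765,-554,-515,-376, - 49,265, 266, 843]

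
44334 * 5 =221670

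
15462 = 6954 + 8508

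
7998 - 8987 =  - 989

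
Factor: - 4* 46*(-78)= 2^4*3^1*13^1*23^1 = 14352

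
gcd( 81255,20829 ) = 3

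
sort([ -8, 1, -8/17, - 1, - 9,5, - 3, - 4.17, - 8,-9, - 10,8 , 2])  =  [ -10, - 9 , - 9, - 8, - 8,-4.17, -3, - 1, - 8/17, 1, 2, 5 , 8]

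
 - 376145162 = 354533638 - 730678800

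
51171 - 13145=38026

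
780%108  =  24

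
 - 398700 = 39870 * ( - 10 ) 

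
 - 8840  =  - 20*442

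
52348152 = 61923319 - 9575167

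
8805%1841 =1441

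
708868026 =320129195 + 388738831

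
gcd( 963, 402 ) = 3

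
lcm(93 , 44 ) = 4092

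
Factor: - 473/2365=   -  1/5  =  - 5^( - 1)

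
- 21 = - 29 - -8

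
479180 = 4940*97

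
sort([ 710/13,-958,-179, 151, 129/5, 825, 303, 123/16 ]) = [-958,-179,123/16, 129/5,710/13,151, 303,825]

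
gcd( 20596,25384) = 76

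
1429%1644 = 1429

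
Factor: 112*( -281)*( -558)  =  2^5* 3^2*7^1*31^1*281^1 =17561376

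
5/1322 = 5/1322 = 0.00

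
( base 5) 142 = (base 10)47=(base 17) 2D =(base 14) 35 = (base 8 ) 57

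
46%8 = 6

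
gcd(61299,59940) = 9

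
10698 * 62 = 663276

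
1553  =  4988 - 3435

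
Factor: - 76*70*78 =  - 2^4*3^1*5^1*  7^1 * 13^1 * 19^1 = - 414960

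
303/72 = 101/24  =  4.21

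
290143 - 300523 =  - 10380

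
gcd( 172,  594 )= 2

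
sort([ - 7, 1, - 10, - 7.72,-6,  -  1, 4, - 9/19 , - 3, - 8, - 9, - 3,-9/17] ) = [-10,- 9, -8, - 7.72, - 7, - 6,-3, - 3,-1, - 9/17, - 9/19,1, 4]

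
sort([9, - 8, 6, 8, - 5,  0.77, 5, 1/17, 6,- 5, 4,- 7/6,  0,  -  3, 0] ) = [ - 8, - 5, - 5, - 3,-7/6, 0, 0, 1/17,0.77, 4,5, 6,6, 8, 9] 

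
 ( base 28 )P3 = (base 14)383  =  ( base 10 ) 703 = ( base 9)861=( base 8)1277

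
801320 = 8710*92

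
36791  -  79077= - 42286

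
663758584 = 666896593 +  - 3138009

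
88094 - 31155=56939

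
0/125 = 0  =  0.00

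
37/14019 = 37/14019 = 0.00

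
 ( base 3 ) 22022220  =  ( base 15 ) 1BEC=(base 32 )5TO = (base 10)6072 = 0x17b8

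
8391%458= 147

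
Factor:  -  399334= -2^1*13^1 * 15359^1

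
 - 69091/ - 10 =6909 + 1/10  =  6909.10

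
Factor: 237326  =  2^1*107^1*1109^1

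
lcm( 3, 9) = 9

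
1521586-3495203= - 1973617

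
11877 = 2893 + 8984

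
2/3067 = 2/3067 = 0.00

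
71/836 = 71/836= 0.08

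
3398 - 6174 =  - 2776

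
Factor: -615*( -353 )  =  217095 = 3^1*  5^1*41^1*353^1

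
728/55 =728/55=   13.24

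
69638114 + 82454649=152092763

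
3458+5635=9093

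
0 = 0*82099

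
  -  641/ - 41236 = 641/41236 = 0.02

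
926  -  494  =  432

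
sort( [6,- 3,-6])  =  [-6, - 3,6]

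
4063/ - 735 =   -  6+347/735 =- 5.53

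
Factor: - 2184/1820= - 6/5 = - 2^1*3^1*5^( - 1 )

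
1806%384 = 270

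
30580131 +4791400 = 35371531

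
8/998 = 4/499 = 0.01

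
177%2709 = 177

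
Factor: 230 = 2^1*5^1*23^1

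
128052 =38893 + 89159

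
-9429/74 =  - 128 + 43/74 = - 127.42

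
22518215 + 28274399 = 50792614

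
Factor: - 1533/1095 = -5^( - 1)*7^1= - 7/5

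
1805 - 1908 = -103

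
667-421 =246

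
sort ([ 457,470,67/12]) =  [ 67/12,457,470] 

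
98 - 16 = 82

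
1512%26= 4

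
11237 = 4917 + 6320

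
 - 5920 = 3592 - 9512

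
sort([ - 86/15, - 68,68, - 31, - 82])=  [-82, -68, - 31, - 86/15, 68 ]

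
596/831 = 596/831 = 0.72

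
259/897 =259/897= 0.29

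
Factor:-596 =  - 2^2*149^1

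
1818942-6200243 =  - 4381301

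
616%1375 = 616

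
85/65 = 17/13 = 1.31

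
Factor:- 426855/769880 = - 85371/153976 = - 2^( - 3 )*3^1*11^1*13^1*19^( - 1)*199^1*1013^( - 1 )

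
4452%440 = 52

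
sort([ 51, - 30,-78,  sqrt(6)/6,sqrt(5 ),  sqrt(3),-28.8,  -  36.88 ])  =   [ - 78, - 36.88, - 30, - 28.8, sqrt( 6) /6  ,  sqrt( 3),sqrt( 5),51 ]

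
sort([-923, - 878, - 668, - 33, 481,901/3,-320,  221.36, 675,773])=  [ - 923, - 878, - 668, - 320, - 33 , 221.36,901/3,481, 675,773 ]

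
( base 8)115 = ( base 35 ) 27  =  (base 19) 41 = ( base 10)77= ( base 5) 302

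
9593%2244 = 617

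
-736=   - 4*184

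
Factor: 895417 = 877^1*1021^1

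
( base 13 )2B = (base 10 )37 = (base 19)1I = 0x25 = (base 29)18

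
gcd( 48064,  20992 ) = 64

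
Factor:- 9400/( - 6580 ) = 2^1*5^1*7^(-1)=10/7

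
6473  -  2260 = 4213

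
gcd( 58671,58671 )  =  58671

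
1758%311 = 203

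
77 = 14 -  - 63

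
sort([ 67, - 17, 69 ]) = [ - 17,67,69] 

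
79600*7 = 557200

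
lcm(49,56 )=392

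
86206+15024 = 101230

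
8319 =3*2773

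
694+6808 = 7502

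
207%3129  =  207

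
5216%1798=1620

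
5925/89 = 66 + 51/89 = 66.57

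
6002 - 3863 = 2139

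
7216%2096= 928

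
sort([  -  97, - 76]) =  [  -  97, - 76] 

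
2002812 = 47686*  42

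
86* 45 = 3870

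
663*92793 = 61521759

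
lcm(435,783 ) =3915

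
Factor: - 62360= - 2^3 * 5^1*1559^1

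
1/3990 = 1/3990 = 0.00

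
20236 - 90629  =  -70393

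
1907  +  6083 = 7990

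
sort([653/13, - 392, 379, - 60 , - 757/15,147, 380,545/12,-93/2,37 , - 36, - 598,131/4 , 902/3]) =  [ - 598 , - 392, - 60 , - 757/15 , - 93/2, - 36, 131/4, 37, 545/12,  653/13,147,902/3,379,380]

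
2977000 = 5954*500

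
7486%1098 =898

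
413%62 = 41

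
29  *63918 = 1853622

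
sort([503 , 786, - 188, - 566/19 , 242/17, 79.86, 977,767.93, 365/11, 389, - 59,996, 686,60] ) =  [ - 188, - 59,-566/19,242/17, 365/11,60, 79.86,  389, 503,  686, 767.93,786,  977, 996]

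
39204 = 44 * 891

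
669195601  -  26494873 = 642700728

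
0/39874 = 0 = 0.00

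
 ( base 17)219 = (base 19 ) 1cf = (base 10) 604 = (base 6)2444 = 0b1001011100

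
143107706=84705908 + 58401798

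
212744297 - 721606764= - 508862467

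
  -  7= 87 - 94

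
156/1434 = 26/239 = 0.11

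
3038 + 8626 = 11664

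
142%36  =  34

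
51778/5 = 10355 + 3/5  =  10355.60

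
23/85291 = 23/85291 = 0.00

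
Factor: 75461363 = 67^1*397^1* 2837^1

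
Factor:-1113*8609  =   -9581817 = - 3^1 * 7^1*53^1*8609^1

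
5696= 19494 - 13798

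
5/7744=5/7744 = 0.00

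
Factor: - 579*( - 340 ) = 2^2*3^1*5^1*17^1*193^1 = 196860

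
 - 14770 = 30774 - 45544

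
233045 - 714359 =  - 481314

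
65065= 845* 77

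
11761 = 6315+5446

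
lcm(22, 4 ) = 44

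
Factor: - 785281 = -7^1*17^1*6599^1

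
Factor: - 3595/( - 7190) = 1/2  =  2^( - 1 ) 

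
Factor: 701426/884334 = 3^(- 1)*13399^(-1)*31883^1 = 31883/40197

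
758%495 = 263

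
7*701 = 4907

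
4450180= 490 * 9082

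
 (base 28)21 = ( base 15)3c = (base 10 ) 57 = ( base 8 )71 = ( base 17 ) 36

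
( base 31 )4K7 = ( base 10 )4471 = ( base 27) 63g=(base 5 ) 120341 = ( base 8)10567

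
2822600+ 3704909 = 6527509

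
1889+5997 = 7886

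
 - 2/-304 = 1/152 =0.01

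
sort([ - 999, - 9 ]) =[ - 999, - 9] 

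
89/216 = 89/216 = 0.41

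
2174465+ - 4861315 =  - 2686850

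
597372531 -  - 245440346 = 842812877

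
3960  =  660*6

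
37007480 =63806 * 580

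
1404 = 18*78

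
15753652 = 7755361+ 7998291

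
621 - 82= 539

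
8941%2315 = 1996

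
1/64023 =1/64023  =  0.00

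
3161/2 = 3161/2= 1580.50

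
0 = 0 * 2534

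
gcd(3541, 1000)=1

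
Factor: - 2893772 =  - 2^2*7^1*  103349^1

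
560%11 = 10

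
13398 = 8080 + 5318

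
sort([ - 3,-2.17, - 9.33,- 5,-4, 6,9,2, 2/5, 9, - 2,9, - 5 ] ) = [ - 9.33 ,  -  5,-5,-4, - 3, -2.17, - 2, 2/5, 2, 6, 9,9,9 ]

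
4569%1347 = 528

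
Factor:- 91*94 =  - 2^1*7^1*13^1*47^1 = - 8554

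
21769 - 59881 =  - 38112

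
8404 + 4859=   13263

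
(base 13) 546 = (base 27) 16C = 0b1110000111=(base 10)903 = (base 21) 210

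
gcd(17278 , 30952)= 106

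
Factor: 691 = 691^1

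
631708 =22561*28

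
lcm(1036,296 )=2072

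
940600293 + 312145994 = 1252746287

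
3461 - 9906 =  -6445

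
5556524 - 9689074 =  - 4132550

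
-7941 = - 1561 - 6380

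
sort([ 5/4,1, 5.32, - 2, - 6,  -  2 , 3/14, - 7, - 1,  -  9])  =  [-9,  -  7, - 6, - 2 , - 2,-1, 3/14,1 , 5/4, 5.32] 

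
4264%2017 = 230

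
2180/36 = 545/9 = 60.56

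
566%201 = 164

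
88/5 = 88/5 = 17.60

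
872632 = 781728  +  90904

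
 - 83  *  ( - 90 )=7470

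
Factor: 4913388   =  2^2 * 3^2*136483^1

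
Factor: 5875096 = 2^3*67^1*97^1 * 113^1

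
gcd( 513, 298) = 1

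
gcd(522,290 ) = 58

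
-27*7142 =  - 192834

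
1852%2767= 1852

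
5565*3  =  16695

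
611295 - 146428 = 464867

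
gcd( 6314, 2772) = 154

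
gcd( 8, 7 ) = 1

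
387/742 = 387/742 = 0.52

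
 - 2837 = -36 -2801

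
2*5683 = 11366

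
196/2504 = 49/626=0.08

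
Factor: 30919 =7^2*631^1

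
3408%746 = 424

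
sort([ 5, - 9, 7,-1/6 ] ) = [  -  9, - 1/6, 5, 7 ]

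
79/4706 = 79/4706=0.02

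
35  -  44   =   - 9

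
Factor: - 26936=-2^3*7^1*13^1*37^1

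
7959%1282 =267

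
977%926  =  51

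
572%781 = 572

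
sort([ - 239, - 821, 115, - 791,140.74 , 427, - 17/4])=[ - 821, - 791, - 239, - 17/4, 115, 140.74,427 ] 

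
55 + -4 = 51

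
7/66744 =7/66744= 0.00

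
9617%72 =41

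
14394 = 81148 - 66754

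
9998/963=10 + 368/963 = 10.38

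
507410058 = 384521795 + 122888263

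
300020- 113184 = 186836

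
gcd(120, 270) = 30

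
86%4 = 2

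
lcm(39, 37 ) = 1443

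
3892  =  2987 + 905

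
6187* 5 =30935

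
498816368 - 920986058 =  - 422169690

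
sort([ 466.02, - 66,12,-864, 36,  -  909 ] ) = [ - 909, - 864,  -  66,12,36, 466.02 ]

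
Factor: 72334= 2^1 * 59^1*613^1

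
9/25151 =9/25151=0.00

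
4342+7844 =12186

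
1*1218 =1218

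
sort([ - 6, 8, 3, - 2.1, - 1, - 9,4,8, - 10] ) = [-10,- 9, - 6 , - 2.1,  -  1, 3, 4, 8 , 8 ]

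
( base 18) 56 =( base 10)96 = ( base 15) 66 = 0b1100000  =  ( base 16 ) 60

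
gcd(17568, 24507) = 9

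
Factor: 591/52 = 2^( - 2 )*3^1 * 13^(  -  1 ) * 197^1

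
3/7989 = 1/2663 = 0.00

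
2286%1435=851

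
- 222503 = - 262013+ 39510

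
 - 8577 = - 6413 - 2164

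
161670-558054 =  -  396384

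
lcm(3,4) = 12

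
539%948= 539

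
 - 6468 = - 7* 924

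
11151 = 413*27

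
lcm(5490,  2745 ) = 5490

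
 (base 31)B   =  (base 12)b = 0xB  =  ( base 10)11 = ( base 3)102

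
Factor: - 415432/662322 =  - 2^2 * 3^(-1)*167^(- 1)*661^(-1 )*51929^1= - 207716/331161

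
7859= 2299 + 5560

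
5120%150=20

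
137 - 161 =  - 24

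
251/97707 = 251/97707 = 0.00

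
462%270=192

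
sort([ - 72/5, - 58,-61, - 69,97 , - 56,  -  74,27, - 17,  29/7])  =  [ - 74,-69, - 61, - 58, - 56, -17, - 72/5,29/7, 27,97]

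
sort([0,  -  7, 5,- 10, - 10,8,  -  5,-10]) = [ - 10,  -  10, - 10, - 7, - 5, 0,5,8] 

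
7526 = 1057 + 6469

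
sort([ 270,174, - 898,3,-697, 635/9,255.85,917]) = [ - 898 , - 697,3,635/9, 174,255.85,270,917]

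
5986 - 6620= - 634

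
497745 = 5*99549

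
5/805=1/161 = 0.01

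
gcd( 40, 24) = 8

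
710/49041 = 710/49041 = 0.01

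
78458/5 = 78458/5=15691.60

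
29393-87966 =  - 58573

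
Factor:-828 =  - 2^2*3^2 * 23^1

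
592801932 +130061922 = 722863854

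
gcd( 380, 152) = 76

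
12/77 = 12/77= 0.16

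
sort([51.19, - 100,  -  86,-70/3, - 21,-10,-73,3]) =[ -100, - 86, - 73, - 70/3 ,-21, - 10,3,51.19]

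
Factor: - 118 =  - 2^1*59^1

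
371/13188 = 53/1884  =  0.03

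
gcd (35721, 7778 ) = 1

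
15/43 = 15/43=0.35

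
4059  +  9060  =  13119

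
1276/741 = 1 + 535/741 = 1.72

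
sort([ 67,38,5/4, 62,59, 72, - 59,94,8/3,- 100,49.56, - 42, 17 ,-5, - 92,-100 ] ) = [ - 100,- 100, - 92, - 59, - 42, - 5 , 5/4, 8/3, 17,38,  49.56,59,62, 67,  72, 94 ]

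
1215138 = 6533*186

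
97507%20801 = 14303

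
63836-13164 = 50672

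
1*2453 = 2453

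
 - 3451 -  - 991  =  - 2460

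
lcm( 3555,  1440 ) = 113760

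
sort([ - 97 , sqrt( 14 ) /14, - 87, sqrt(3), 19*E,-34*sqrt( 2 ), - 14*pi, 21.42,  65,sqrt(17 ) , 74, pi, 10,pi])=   [ - 97, - 87 ,-34*sqrt( 2),  -  14*pi, sqrt(14)/14,sqrt( 3), pi,pi, sqrt( 17),10, 21.42,19*E,  65,74] 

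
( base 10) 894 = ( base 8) 1576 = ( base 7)2415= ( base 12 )626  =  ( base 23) 1FK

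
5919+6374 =12293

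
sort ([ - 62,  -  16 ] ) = [ - 62, - 16] 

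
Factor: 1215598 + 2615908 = 3831506  =  2^1  *7^2*39097^1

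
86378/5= 86378/5  =  17275.60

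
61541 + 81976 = 143517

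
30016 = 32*938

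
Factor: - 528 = -2^4*3^1 * 11^1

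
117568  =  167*704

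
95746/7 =13678 =13678.00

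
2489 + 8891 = 11380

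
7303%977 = 464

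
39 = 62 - 23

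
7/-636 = -7/636 = - 0.01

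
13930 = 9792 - -4138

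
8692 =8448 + 244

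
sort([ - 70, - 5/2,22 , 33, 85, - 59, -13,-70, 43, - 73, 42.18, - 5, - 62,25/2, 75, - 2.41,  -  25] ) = [ - 73, - 70,-70, - 62, - 59, - 25, - 13, - 5  , - 5/2, - 2.41,25/2, 22, 33,42.18, 43 , 75, 85]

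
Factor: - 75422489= - 17^1*269^1 * 16493^1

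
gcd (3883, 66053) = 1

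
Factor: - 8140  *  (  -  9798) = 79755720 = 2^3 * 3^1*5^1*11^1*23^1*37^1*71^1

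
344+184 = 528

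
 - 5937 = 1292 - 7229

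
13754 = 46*299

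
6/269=6/269 = 0.02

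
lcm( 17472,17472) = 17472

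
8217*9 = 73953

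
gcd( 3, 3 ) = 3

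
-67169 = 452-67621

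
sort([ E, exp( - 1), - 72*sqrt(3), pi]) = [ - 72*sqrt( 3 ),  exp( - 1 ), E, pi]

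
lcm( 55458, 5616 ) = 443664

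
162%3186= 162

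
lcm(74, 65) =4810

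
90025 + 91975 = 182000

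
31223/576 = 54+ 119/576 = 54.21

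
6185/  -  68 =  - 91+3/68 = - 90.96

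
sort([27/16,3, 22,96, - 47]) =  [- 47, 27/16,3,22,  96]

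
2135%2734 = 2135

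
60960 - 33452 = 27508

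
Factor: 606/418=303/209 =3^1*11^(-1 )*19^ ( - 1 )*101^1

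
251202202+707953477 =959155679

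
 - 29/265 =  -29/265 = - 0.11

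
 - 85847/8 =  - 10731+1/8 = -10730.88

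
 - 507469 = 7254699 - 7762168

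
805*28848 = 23222640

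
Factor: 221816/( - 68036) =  - 2^1 *7^1 * 17^1*73^( - 1 ) = - 238/73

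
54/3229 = 54/3229 = 0.02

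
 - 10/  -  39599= 10/39599  =  0.00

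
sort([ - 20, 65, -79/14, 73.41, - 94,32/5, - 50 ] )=[ - 94, - 50, - 20, - 79/14, 32/5,65, 73.41 ] 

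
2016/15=672/5  =  134.40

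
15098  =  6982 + 8116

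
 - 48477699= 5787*( - 8377 ) 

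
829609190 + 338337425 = 1167946615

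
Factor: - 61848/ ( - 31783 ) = 72/37= 2^3 * 3^2*37^( - 1 )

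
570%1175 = 570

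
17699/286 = 61+ 23/26 = 61.88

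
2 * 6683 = 13366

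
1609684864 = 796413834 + 813271030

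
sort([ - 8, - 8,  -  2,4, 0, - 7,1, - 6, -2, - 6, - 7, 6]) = [  -  8, - 8, - 7, - 7, - 6, - 6, - 2, - 2, 0, 1 , 4, 6 ] 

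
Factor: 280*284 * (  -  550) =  - 2^6*5^3*7^1*11^1*71^1 = -43736000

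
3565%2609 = 956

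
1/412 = 1/412=0.00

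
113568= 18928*6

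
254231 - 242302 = 11929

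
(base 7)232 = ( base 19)67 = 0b1111001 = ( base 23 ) 56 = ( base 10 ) 121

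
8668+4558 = 13226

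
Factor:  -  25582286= - 2^1*439^1*29137^1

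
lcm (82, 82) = 82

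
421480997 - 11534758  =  409946239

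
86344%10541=2016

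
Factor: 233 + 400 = 633 = 3^1*211^1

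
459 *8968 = 4116312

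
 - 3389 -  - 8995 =5606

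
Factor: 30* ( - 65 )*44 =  - 2^3 * 3^1*5^2 * 11^1*13^1 = -85800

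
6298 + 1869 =8167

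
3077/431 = 3077/431= 7.14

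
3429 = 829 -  - 2600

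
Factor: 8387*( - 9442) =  - 79190054 = - 2^1*4721^1* 8387^1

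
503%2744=503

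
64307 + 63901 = 128208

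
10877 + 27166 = 38043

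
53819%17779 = 482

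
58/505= 58/505 = 0.11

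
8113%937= 617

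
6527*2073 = 13530471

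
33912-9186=24726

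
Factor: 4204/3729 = 2^2*3^( -1)*11^( - 1)*113^( - 1)*1051^1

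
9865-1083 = 8782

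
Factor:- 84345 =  - 3^1*5^1*5623^1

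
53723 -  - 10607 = 64330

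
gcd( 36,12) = 12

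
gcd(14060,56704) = 4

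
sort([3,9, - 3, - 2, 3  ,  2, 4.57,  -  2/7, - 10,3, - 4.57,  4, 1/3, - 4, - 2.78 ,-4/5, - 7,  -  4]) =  [ - 10, - 7, - 4.57,-4, - 4,  -  3,  -  2.78, - 2 , - 4/5, - 2/7, 1/3 , 2, 3, 3, 3, 4, 4.57, 9 ] 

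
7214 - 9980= - 2766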